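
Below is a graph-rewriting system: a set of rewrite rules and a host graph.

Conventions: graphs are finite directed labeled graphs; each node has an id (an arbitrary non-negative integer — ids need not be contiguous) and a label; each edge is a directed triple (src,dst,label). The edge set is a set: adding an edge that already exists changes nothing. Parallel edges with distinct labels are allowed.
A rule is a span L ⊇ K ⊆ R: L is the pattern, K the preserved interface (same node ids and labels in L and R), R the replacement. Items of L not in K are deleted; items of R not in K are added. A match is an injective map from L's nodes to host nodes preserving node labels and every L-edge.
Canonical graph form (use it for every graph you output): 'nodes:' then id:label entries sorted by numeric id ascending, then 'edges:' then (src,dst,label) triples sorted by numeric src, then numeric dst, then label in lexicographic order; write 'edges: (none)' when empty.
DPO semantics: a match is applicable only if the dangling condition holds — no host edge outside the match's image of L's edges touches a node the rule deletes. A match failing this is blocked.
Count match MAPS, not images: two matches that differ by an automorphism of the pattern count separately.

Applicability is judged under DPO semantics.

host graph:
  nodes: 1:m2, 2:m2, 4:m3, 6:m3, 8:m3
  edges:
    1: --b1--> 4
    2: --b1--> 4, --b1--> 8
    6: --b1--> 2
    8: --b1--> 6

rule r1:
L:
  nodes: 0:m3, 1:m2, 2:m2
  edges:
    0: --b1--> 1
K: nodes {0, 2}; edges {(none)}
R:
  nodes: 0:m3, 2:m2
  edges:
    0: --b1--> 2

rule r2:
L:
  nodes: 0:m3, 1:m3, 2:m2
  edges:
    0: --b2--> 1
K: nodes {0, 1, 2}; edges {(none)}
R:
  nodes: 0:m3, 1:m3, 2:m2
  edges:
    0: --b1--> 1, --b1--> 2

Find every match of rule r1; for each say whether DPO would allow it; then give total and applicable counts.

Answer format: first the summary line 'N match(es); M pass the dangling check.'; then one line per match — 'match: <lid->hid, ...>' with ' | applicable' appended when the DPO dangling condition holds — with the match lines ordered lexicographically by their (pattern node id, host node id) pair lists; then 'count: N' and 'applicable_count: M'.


1 match(es); 0 pass the dangling check.
match: 0->6, 1->2, 2->1
count: 1
applicable_count: 0


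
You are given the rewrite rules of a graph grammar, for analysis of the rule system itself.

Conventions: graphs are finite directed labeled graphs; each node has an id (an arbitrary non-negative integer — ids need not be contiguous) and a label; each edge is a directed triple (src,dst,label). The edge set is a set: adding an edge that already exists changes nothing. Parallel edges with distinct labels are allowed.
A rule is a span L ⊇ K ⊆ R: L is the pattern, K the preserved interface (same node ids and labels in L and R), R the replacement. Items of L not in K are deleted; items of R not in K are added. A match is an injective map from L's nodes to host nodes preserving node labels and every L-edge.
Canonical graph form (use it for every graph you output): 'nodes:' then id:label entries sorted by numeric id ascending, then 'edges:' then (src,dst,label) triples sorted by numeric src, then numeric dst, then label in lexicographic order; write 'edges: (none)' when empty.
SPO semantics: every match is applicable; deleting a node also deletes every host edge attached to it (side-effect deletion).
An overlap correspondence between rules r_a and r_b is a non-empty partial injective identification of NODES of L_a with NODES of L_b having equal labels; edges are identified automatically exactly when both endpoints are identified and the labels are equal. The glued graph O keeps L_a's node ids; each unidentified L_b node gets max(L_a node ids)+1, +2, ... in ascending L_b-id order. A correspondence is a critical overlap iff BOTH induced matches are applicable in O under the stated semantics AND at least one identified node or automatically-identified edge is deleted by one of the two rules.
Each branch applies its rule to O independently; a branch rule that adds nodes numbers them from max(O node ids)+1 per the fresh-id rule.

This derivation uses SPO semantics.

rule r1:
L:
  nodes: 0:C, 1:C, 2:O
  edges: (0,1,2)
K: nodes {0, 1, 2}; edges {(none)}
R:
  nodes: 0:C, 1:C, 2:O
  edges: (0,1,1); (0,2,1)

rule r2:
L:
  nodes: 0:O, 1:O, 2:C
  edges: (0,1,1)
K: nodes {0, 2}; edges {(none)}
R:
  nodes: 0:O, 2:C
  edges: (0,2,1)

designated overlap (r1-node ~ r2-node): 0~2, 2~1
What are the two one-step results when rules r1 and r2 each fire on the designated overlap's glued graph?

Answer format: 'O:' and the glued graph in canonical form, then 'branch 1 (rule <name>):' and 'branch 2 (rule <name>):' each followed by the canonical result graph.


O:
nodes: 0:C, 1:C, 2:O, 3:O
edges: (0,1,2); (3,2,1)
branch 1 (rule r1):
nodes: 0:C, 1:C, 2:O, 3:O
edges: (0,1,1); (0,2,1); (3,2,1)
branch 2 (rule r2):
nodes: 0:C, 1:C, 3:O
edges: (0,1,2); (3,0,1)


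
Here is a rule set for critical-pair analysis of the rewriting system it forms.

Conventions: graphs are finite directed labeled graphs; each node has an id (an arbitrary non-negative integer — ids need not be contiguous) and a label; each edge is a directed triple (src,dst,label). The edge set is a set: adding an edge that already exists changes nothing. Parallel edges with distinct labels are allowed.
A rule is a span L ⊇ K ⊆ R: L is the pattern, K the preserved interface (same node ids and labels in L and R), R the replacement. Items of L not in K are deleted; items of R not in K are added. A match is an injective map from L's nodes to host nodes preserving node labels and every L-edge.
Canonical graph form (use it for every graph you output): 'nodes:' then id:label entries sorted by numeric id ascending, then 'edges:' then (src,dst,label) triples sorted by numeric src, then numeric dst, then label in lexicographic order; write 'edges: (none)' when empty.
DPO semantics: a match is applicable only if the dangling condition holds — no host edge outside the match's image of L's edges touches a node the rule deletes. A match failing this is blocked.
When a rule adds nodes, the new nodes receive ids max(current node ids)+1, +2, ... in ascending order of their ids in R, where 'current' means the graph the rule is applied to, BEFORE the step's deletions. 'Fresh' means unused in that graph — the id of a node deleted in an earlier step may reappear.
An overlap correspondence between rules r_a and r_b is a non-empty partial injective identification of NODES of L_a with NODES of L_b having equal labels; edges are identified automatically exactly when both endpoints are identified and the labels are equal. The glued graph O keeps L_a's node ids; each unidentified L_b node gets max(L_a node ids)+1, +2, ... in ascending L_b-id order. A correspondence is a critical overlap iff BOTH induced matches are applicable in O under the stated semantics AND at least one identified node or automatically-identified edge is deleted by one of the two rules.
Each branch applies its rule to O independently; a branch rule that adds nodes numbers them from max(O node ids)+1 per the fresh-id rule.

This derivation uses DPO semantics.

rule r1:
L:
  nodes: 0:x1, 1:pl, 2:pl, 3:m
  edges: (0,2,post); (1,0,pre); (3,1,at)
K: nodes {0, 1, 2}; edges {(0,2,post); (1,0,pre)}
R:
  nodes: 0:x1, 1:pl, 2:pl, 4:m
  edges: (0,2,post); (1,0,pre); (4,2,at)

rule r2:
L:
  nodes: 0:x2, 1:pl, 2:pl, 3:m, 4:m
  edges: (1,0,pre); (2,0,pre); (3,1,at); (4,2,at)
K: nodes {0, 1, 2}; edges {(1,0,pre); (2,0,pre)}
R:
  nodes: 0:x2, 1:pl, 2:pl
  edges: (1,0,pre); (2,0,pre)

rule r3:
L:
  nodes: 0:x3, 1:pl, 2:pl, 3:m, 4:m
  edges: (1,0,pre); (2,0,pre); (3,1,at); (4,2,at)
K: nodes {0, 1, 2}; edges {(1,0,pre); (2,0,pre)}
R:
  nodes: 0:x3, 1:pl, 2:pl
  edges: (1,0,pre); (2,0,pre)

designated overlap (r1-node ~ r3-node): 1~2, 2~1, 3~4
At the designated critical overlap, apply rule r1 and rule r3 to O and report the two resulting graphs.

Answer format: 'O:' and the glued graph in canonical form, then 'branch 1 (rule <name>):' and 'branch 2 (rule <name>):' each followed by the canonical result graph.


O:
nodes: 0:x1, 1:pl, 2:pl, 3:m, 4:x3, 5:m
edges: (0,2,post); (1,0,pre); (1,4,pre); (2,4,pre); (3,1,at); (5,2,at)
branch 1 (rule r1):
nodes: 0:x1, 1:pl, 2:pl, 4:x3, 5:m, 6:m
edges: (0,2,post); (1,0,pre); (1,4,pre); (2,4,pre); (5,2,at); (6,2,at)
branch 2 (rule r3):
nodes: 0:x1, 1:pl, 2:pl, 4:x3
edges: (0,2,post); (1,0,pre); (1,4,pre); (2,4,pre)


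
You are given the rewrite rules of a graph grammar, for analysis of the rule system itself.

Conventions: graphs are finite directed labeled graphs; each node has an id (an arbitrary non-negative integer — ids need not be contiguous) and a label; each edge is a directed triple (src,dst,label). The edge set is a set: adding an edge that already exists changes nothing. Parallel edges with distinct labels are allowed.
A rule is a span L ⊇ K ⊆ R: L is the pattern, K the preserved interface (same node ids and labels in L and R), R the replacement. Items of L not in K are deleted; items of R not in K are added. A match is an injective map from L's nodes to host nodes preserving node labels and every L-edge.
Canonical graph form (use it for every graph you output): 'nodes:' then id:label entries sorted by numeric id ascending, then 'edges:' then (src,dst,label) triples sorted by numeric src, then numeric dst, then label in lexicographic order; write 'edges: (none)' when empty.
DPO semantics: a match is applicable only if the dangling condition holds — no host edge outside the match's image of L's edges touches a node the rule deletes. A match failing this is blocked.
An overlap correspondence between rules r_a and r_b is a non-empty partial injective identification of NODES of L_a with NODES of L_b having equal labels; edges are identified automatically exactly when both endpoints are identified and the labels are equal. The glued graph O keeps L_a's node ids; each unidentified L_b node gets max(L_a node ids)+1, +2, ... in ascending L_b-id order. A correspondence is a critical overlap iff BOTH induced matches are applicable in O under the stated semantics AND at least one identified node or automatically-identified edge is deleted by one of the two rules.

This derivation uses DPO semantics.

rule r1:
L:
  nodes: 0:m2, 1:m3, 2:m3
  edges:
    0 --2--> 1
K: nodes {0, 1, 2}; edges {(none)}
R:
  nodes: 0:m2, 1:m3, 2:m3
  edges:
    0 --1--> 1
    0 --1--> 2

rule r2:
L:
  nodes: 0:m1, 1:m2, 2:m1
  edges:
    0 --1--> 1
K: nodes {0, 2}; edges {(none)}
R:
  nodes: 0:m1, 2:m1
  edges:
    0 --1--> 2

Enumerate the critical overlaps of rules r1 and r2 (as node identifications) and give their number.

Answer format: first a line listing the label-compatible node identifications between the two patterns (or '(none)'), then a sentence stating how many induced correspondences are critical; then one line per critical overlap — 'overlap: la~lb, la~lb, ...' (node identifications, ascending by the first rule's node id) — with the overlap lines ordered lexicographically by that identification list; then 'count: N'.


label-compatible node identifications between L(r1) and L(r2): 0~1
0 of the induced correspondences are critical overlaps of r1 and r2.
count: 0


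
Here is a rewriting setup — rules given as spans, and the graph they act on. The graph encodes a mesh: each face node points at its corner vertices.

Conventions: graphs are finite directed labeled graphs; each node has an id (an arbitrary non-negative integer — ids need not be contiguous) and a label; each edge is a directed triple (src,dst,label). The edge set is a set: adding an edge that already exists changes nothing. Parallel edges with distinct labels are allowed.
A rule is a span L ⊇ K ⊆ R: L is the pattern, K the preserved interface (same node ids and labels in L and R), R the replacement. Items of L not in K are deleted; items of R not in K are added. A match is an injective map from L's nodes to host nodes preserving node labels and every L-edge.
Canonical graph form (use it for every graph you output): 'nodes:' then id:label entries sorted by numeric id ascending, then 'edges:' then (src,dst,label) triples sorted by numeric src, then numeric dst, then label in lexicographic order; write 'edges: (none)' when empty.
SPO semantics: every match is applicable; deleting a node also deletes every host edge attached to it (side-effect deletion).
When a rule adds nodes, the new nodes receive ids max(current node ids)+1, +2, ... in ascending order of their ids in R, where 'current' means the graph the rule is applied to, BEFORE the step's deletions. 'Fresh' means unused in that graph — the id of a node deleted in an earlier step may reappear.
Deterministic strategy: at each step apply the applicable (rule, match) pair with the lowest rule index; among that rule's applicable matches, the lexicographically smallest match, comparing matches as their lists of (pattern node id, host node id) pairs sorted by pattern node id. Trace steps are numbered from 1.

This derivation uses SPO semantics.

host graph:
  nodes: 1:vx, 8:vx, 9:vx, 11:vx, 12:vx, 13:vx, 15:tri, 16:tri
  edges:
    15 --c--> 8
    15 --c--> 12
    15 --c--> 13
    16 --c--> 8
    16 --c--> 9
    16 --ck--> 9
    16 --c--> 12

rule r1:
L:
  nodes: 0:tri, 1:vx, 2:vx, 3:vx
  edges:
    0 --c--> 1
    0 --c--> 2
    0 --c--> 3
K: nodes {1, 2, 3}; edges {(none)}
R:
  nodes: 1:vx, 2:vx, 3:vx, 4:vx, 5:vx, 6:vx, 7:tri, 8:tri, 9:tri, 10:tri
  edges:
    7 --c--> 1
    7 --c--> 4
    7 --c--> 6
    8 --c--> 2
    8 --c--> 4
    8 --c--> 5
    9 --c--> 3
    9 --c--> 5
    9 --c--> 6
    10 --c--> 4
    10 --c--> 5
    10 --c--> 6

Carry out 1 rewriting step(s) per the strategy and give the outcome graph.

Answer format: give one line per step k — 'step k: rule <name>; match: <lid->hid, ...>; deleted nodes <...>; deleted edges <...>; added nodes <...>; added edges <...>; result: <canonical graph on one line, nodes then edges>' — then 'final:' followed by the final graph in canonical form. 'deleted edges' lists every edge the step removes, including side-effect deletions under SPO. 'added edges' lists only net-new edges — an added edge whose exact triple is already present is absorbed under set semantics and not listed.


step 1: rule r1; match: 0->15, 1->8, 2->12, 3->13; deleted nodes 15; deleted edges (15,8,c); (15,12,c); (15,13,c); added nodes 17, 18, 19, 20, 21, 22, 23; added edges (20,8,c); (20,17,c); (20,19,c); (21,12,c); (21,17,c); (21,18,c); (22,13,c); (22,18,c); (22,19,c); (23,17,c); (23,18,c); (23,19,c); result: nodes: 1:vx, 8:vx, 9:vx, 11:vx, 12:vx, 13:vx, 16:tri, 17:vx, 18:vx, 19:vx, 20:tri, 21:tri, 22:tri, 23:tri edges: (16,8,c); (16,9,c); (16,9,ck); (16,12,c); (20,8,c); (20,17,c); (20,19,c); (21,12,c); (21,17,c); (21,18,c); (22,13,c); (22,18,c); (22,19,c); (23,17,c); (23,18,c); (23,19,c)
final:
nodes: 1:vx, 8:vx, 9:vx, 11:vx, 12:vx, 13:vx, 16:tri, 17:vx, 18:vx, 19:vx, 20:tri, 21:tri, 22:tri, 23:tri
edges: (16,8,c); (16,9,c); (16,9,ck); (16,12,c); (20,8,c); (20,17,c); (20,19,c); (21,12,c); (21,17,c); (21,18,c); (22,13,c); (22,18,c); (22,19,c); (23,17,c); (23,18,c); (23,19,c)


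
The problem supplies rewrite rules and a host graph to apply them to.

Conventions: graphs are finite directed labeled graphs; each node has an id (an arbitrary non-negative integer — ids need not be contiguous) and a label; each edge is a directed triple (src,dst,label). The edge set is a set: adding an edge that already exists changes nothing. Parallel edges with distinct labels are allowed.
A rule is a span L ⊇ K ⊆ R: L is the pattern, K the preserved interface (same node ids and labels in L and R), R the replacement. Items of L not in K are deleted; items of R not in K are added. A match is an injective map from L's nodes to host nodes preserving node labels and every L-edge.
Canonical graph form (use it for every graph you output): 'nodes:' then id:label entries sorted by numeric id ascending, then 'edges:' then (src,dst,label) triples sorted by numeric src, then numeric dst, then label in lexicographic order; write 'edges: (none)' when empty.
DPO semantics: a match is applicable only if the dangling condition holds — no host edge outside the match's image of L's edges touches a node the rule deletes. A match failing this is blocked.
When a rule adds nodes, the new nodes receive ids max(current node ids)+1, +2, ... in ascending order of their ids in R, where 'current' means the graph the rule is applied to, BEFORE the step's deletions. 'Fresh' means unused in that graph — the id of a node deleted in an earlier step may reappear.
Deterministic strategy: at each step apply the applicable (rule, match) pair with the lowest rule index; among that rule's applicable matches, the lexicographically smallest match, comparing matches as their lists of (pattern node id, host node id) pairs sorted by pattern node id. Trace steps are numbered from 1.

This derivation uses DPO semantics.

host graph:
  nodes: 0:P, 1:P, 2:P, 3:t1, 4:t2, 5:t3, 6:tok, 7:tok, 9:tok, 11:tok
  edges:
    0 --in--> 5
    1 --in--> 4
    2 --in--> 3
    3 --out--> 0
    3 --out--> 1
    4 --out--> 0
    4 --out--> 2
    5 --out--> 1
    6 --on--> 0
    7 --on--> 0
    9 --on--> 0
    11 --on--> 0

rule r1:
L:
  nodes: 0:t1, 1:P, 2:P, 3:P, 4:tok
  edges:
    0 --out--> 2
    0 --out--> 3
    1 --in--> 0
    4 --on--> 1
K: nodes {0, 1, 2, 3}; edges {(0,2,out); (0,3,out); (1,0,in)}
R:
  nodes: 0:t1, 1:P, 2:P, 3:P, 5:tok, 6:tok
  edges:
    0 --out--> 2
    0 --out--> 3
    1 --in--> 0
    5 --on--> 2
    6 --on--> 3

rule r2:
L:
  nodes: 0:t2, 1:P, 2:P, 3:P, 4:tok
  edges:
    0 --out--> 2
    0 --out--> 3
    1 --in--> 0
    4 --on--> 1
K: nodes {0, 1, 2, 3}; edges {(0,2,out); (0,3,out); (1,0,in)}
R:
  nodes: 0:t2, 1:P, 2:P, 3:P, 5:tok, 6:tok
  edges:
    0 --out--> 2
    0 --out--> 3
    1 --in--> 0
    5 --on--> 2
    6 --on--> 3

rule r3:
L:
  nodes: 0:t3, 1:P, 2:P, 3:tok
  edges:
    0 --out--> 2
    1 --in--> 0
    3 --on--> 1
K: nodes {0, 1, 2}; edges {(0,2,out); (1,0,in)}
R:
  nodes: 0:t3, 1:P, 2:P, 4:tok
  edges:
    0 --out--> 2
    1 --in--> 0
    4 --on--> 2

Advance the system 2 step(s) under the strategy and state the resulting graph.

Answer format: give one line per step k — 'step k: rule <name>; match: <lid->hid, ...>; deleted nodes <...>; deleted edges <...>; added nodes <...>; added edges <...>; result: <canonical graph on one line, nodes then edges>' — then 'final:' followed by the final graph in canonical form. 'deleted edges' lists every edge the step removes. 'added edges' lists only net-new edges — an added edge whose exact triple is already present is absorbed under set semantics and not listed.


step 1: rule r3; match: 0->5, 1->0, 2->1, 3->6; deleted nodes 6; deleted edges (6,0,on); added nodes 12; added edges (12,1,on); result: nodes: 0:P, 1:P, 2:P, 3:t1, 4:t2, 5:t3, 7:tok, 9:tok, 11:tok, 12:tok edges: (0,5,in); (1,4,in); (2,3,in); (3,0,out); (3,1,out); (4,0,out); (4,2,out); (5,1,out); (7,0,on); (9,0,on); (11,0,on); (12,1,on)
step 2: rule r2; match: 0->4, 1->1, 2->0, 3->2, 4->12; deleted nodes 12; deleted edges (12,1,on); added nodes 13, 14; added edges (13,0,on); (14,2,on); result: nodes: 0:P, 1:P, 2:P, 3:t1, 4:t2, 5:t3, 7:tok, 9:tok, 11:tok, 13:tok, 14:tok edges: (0,5,in); (1,4,in); (2,3,in); (3,0,out); (3,1,out); (4,0,out); (4,2,out); (5,1,out); (7,0,on); (9,0,on); (11,0,on); (13,0,on); (14,2,on)
final:
nodes: 0:P, 1:P, 2:P, 3:t1, 4:t2, 5:t3, 7:tok, 9:tok, 11:tok, 13:tok, 14:tok
edges: (0,5,in); (1,4,in); (2,3,in); (3,0,out); (3,1,out); (4,0,out); (4,2,out); (5,1,out); (7,0,on); (9,0,on); (11,0,on); (13,0,on); (14,2,on)


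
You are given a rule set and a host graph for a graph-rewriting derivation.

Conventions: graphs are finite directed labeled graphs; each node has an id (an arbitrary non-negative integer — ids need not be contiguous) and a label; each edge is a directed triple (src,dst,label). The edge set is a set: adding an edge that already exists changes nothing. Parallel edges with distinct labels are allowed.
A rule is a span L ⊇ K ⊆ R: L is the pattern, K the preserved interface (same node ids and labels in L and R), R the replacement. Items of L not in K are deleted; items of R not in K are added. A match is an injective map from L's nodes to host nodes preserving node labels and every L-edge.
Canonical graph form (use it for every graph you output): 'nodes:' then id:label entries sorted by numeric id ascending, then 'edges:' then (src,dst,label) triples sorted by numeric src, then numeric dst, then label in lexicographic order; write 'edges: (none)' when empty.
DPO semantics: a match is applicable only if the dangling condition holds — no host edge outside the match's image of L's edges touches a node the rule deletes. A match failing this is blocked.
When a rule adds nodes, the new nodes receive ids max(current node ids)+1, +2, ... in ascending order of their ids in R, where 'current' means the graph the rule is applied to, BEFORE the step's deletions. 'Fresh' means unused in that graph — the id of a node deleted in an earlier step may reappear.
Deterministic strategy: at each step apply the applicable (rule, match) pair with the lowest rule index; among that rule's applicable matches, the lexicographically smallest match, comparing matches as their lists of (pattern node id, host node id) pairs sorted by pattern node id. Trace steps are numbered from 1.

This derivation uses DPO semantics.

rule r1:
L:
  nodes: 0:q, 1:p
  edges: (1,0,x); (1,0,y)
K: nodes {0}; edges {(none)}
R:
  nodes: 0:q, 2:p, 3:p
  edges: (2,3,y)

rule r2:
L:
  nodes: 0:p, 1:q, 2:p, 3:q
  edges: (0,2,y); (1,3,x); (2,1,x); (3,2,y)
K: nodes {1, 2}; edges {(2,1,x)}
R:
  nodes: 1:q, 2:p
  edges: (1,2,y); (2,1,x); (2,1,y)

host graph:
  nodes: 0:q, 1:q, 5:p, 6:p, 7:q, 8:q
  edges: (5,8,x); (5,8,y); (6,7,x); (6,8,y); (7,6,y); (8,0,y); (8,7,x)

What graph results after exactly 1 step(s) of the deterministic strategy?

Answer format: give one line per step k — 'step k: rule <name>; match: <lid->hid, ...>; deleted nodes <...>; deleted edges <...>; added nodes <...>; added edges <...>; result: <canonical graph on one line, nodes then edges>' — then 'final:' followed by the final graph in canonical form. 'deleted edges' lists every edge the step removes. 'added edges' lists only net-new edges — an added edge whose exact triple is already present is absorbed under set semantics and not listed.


step 1: rule r1; match: 0->8, 1->5; deleted nodes 5; deleted edges (5,8,x); (5,8,y); added nodes 9, 10; added edges (9,10,y); result: nodes: 0:q, 1:q, 6:p, 7:q, 8:q, 9:p, 10:p edges: (6,7,x); (6,8,y); (7,6,y); (8,0,y); (8,7,x); (9,10,y)
final:
nodes: 0:q, 1:q, 6:p, 7:q, 8:q, 9:p, 10:p
edges: (6,7,x); (6,8,y); (7,6,y); (8,0,y); (8,7,x); (9,10,y)


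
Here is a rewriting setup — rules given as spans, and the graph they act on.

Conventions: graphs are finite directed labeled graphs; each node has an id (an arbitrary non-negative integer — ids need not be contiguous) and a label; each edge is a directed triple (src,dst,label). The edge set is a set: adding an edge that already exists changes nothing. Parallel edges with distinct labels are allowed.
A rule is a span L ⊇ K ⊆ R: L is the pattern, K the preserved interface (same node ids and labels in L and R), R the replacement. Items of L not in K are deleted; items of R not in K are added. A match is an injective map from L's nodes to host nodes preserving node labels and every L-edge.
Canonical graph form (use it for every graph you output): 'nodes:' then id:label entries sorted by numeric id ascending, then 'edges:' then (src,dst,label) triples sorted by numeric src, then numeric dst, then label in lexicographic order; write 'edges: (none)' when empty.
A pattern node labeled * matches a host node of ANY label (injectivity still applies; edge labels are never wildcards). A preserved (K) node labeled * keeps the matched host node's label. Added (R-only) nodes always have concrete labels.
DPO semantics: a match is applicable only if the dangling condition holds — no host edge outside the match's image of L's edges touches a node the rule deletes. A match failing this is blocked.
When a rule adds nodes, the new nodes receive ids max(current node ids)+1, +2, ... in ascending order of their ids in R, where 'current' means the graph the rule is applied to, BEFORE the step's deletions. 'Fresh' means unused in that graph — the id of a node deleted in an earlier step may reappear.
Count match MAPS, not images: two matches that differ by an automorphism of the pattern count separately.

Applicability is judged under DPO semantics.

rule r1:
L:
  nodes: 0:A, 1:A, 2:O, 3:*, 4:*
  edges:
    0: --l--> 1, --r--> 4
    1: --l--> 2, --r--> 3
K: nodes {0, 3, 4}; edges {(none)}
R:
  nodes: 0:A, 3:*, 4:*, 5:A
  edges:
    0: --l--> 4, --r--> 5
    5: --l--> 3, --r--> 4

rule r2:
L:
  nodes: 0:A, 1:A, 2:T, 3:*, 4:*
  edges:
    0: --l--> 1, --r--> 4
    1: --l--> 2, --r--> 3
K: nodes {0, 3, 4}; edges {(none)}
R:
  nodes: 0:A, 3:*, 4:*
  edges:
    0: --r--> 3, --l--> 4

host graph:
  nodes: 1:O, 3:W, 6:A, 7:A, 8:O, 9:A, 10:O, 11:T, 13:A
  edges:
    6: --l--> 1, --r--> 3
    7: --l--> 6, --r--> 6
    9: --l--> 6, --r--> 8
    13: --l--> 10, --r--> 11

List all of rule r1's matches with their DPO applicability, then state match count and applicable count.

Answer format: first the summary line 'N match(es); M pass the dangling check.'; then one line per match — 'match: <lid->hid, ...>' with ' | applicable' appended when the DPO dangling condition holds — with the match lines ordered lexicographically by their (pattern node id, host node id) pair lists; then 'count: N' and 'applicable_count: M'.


1 match(es); 0 pass the dangling check.
match: 0->9, 1->6, 2->1, 3->3, 4->8
count: 1
applicable_count: 0


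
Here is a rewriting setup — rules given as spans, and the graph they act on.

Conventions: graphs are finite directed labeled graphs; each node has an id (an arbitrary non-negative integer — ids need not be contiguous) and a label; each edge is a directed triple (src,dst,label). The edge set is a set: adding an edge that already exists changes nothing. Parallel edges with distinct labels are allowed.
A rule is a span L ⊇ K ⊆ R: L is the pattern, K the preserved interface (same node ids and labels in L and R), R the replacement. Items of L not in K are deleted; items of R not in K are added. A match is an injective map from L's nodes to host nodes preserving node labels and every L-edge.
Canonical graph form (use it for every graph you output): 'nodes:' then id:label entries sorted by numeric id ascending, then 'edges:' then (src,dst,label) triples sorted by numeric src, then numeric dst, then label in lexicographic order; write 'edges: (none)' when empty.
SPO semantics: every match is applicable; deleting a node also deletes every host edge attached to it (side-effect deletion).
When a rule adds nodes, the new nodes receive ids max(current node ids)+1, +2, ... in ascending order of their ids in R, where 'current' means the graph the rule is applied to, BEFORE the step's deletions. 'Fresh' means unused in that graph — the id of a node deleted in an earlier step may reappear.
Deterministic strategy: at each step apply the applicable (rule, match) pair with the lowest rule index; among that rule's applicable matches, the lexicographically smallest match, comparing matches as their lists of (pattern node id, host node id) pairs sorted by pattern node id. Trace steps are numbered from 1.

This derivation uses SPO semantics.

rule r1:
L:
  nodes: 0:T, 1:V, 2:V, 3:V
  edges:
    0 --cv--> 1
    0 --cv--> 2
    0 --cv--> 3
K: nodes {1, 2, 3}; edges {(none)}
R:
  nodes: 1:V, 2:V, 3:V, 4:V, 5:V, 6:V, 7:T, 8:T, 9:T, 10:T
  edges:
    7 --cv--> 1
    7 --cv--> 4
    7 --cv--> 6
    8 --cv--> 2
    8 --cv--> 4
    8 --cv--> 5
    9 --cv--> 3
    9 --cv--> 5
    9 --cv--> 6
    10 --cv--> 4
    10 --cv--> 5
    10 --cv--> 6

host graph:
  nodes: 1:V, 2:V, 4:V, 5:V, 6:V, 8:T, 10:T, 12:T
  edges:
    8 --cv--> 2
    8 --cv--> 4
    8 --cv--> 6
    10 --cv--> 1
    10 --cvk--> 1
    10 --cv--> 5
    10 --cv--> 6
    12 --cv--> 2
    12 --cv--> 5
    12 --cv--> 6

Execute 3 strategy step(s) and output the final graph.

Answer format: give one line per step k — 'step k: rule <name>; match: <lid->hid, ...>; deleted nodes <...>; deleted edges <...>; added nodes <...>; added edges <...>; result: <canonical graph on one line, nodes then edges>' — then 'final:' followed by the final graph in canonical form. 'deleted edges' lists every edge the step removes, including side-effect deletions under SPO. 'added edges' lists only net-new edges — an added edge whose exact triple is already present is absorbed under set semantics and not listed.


step 1: rule r1; match: 0->8, 1->2, 2->4, 3->6; deleted nodes 8; deleted edges (8,2,cv); (8,4,cv); (8,6,cv); added nodes 13, 14, 15, 16, 17, 18, 19; added edges (16,2,cv); (16,13,cv); (16,15,cv); (17,4,cv); (17,13,cv); (17,14,cv); (18,6,cv); (18,14,cv); (18,15,cv); (19,13,cv); (19,14,cv); (19,15,cv); result: nodes: 1:V, 2:V, 4:V, 5:V, 6:V, 10:T, 12:T, 13:V, 14:V, 15:V, 16:T, 17:T, 18:T, 19:T edges: (10,1,cv); (10,1,cvk); (10,5,cv); (10,6,cv); (12,2,cv); (12,5,cv); (12,6,cv); (16,2,cv); (16,13,cv); (16,15,cv); (17,4,cv); (17,13,cv); (17,14,cv); (18,6,cv); (18,14,cv); (18,15,cv); (19,13,cv); (19,14,cv); (19,15,cv)
step 2: rule r1; match: 0->10, 1->1, 2->5, 3->6; deleted nodes 10; deleted edges (10,1,cv); (10,1,cvk); (10,5,cv); (10,6,cv); added nodes 20, 21, 22, 23, 24, 25, 26; added edges (23,1,cv); (23,20,cv); (23,22,cv); (24,5,cv); (24,20,cv); (24,21,cv); (25,6,cv); (25,21,cv); (25,22,cv); (26,20,cv); (26,21,cv); (26,22,cv); result: nodes: 1:V, 2:V, 4:V, 5:V, 6:V, 12:T, 13:V, 14:V, 15:V, 16:T, 17:T, 18:T, 19:T, 20:V, 21:V, 22:V, 23:T, 24:T, 25:T, 26:T edges: (12,2,cv); (12,5,cv); (12,6,cv); (16,2,cv); (16,13,cv); (16,15,cv); (17,4,cv); (17,13,cv); (17,14,cv); (18,6,cv); (18,14,cv); (18,15,cv); (19,13,cv); (19,14,cv); (19,15,cv); (23,1,cv); (23,20,cv); (23,22,cv); (24,5,cv); (24,20,cv); (24,21,cv); (25,6,cv); (25,21,cv); (25,22,cv); (26,20,cv); (26,21,cv); (26,22,cv)
step 3: rule r1; match: 0->12, 1->2, 2->5, 3->6; deleted nodes 12; deleted edges (12,2,cv); (12,5,cv); (12,6,cv); added nodes 27, 28, 29, 30, 31, 32, 33; added edges (30,2,cv); (30,27,cv); (30,29,cv); (31,5,cv); (31,27,cv); (31,28,cv); (32,6,cv); (32,28,cv); (32,29,cv); (33,27,cv); (33,28,cv); (33,29,cv); result: nodes: 1:V, 2:V, 4:V, 5:V, 6:V, 13:V, 14:V, 15:V, 16:T, 17:T, 18:T, 19:T, 20:V, 21:V, 22:V, 23:T, 24:T, 25:T, 26:T, 27:V, 28:V, 29:V, 30:T, 31:T, 32:T, 33:T edges: (16,2,cv); (16,13,cv); (16,15,cv); (17,4,cv); (17,13,cv); (17,14,cv); (18,6,cv); (18,14,cv); (18,15,cv); (19,13,cv); (19,14,cv); (19,15,cv); (23,1,cv); (23,20,cv); (23,22,cv); (24,5,cv); (24,20,cv); (24,21,cv); (25,6,cv); (25,21,cv); (25,22,cv); (26,20,cv); (26,21,cv); (26,22,cv); (30,2,cv); (30,27,cv); (30,29,cv); (31,5,cv); (31,27,cv); (31,28,cv); (32,6,cv); (32,28,cv); (32,29,cv); (33,27,cv); (33,28,cv); (33,29,cv)
final:
nodes: 1:V, 2:V, 4:V, 5:V, 6:V, 13:V, 14:V, 15:V, 16:T, 17:T, 18:T, 19:T, 20:V, 21:V, 22:V, 23:T, 24:T, 25:T, 26:T, 27:V, 28:V, 29:V, 30:T, 31:T, 32:T, 33:T
edges: (16,2,cv); (16,13,cv); (16,15,cv); (17,4,cv); (17,13,cv); (17,14,cv); (18,6,cv); (18,14,cv); (18,15,cv); (19,13,cv); (19,14,cv); (19,15,cv); (23,1,cv); (23,20,cv); (23,22,cv); (24,5,cv); (24,20,cv); (24,21,cv); (25,6,cv); (25,21,cv); (25,22,cv); (26,20,cv); (26,21,cv); (26,22,cv); (30,2,cv); (30,27,cv); (30,29,cv); (31,5,cv); (31,27,cv); (31,28,cv); (32,6,cv); (32,28,cv); (32,29,cv); (33,27,cv); (33,28,cv); (33,29,cv)


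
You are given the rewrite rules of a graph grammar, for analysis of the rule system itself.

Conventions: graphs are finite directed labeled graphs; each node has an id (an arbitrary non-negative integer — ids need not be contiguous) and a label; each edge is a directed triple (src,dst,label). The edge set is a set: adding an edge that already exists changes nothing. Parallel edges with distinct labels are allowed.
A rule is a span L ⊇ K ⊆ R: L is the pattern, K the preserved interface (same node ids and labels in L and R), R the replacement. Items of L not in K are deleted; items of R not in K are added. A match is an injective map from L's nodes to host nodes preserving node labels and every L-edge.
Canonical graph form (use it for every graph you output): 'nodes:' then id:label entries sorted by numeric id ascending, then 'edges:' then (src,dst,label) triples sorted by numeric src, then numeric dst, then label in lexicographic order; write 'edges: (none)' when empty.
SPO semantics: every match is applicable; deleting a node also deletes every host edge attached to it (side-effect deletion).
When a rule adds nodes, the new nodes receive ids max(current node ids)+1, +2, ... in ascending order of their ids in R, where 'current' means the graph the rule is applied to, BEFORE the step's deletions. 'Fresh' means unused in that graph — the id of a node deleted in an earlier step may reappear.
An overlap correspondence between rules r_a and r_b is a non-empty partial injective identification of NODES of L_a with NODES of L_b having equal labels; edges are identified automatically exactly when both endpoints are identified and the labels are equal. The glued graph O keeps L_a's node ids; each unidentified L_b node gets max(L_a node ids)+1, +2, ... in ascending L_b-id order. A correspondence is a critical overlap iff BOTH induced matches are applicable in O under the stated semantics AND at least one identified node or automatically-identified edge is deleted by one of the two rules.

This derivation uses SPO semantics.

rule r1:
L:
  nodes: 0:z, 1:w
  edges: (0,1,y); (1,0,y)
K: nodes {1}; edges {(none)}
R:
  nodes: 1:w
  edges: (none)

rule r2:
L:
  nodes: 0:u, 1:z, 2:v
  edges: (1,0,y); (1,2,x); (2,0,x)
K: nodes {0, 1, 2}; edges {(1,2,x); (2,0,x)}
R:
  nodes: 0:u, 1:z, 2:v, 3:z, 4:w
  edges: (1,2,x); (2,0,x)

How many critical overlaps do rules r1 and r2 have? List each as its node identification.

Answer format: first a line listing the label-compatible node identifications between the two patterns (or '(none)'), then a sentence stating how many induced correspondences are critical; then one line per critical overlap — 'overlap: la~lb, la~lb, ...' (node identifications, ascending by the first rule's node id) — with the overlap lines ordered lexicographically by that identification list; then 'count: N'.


label-compatible node identifications between L(r1) and L(r2): 0~1
1 of the induced correspondences is a critical overlap of r1 and r2.
overlap: 0~1
count: 1


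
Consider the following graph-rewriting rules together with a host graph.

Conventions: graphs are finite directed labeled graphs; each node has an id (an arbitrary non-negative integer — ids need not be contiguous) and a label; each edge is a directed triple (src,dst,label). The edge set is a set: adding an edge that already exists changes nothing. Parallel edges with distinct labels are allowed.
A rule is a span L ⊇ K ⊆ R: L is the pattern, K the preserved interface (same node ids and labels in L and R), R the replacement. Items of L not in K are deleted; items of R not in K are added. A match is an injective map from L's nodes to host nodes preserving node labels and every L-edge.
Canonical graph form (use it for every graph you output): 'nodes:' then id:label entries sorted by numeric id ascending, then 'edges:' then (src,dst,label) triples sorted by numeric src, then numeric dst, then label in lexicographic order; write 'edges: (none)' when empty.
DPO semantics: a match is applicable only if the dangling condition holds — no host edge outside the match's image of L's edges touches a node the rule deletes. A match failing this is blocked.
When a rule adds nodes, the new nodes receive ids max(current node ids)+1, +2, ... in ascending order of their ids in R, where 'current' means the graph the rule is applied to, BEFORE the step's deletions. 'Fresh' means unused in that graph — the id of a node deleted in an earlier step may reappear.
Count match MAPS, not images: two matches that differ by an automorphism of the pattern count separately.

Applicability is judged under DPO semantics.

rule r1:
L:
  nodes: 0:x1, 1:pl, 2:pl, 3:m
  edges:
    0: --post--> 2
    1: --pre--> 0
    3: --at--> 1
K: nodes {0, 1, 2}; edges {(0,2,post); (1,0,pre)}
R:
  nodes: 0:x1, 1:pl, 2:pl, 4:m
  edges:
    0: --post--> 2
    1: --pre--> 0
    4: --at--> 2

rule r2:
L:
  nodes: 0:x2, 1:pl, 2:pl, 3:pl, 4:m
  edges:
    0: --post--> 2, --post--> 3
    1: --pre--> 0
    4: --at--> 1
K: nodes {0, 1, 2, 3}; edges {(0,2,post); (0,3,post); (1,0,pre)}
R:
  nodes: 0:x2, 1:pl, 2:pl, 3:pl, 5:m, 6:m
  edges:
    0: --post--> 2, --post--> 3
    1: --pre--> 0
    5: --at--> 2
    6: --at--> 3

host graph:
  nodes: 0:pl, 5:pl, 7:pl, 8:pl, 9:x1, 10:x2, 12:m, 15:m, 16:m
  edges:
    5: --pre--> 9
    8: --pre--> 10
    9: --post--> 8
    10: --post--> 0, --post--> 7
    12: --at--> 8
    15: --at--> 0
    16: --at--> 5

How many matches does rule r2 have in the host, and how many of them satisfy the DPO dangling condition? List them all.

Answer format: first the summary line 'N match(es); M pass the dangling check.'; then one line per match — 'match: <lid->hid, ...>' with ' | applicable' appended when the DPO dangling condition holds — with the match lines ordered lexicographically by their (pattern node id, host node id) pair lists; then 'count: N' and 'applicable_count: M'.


2 match(es); 2 pass the dangling check.
match: 0->10, 1->8, 2->0, 3->7, 4->12 | applicable
match: 0->10, 1->8, 2->7, 3->0, 4->12 | applicable
count: 2
applicable_count: 2


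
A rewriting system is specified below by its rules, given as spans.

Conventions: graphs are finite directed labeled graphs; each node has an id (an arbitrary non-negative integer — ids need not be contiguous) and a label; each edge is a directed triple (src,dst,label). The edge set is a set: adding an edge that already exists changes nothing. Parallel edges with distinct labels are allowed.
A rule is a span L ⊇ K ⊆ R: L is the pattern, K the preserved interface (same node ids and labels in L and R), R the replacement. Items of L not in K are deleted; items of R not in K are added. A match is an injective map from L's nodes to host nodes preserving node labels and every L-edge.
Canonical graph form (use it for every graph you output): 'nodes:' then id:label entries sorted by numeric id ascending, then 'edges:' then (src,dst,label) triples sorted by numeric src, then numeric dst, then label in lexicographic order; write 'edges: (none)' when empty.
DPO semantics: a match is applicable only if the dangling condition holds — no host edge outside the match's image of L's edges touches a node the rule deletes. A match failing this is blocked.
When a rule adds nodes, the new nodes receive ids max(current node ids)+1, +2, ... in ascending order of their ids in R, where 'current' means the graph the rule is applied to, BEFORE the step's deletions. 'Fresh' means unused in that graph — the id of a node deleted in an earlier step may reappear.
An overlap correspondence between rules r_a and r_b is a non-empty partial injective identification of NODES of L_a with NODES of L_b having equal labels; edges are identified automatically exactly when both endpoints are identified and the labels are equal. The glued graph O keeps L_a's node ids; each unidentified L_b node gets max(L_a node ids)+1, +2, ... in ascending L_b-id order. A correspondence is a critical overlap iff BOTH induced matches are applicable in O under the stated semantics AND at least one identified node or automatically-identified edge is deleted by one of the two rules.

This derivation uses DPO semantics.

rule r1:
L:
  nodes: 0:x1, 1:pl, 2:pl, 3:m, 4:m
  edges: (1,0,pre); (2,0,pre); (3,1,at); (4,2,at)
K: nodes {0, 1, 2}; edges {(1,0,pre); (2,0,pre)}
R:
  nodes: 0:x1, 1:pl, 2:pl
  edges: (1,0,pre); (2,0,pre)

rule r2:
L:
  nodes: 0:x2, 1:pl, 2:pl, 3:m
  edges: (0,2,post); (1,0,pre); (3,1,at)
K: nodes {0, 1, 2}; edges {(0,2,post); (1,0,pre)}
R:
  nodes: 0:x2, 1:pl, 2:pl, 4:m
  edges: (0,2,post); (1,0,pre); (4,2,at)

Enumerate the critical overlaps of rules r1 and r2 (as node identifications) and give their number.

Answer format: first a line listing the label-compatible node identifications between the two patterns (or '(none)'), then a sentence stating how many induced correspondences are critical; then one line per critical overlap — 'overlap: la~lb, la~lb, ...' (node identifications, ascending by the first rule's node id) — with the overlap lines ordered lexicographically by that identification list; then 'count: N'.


label-compatible node identifications between L(r1) and L(r2): 1~1, 1~2, 2~1, 2~2, 3~3, 4~3
4 of the induced correspondences are critical overlaps of r1 and r2.
overlap: 1~1, 2~2, 3~3
overlap: 1~1, 3~3
overlap: 1~2, 2~1, 4~3
overlap: 2~1, 4~3
count: 4
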